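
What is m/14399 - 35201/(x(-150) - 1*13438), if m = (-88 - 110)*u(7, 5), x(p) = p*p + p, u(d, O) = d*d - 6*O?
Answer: -49126013/11665808 ≈ -4.2111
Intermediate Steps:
u(d, O) = d² - 6*O
x(p) = p + p² (x(p) = p² + p = p + p²)
m = -3762 (m = (-88 - 110)*(7² - 6*5) = -198*(49 - 30) = -198*19 = -3762)
m/14399 - 35201/(x(-150) - 1*13438) = -3762/14399 - 35201/(-150*(1 - 150) - 1*13438) = -3762*1/14399 - 35201/(-150*(-149) - 13438) = -342/1309 - 35201/(22350 - 13438) = -342/1309 - 35201/8912 = -49126013/11665808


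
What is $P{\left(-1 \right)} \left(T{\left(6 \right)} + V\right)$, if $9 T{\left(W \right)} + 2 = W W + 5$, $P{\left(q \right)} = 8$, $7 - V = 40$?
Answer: $- \frac{688}{3} \approx -229.33$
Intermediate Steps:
$V = -33$ ($V = 7 - 40 = -33$)
$T{\left(W \right)} = \frac{1}{3} + \frac{W^{2}}{9}$ ($T{\left(W \right)} = - \frac{2}{9} + \frac{W W + 5}{9} = - \frac{2}{9} + \frac{W^{2} + 5}{9} = - \frac{2}{9} + \frac{5 + W^{2}}{9} = - \frac{2}{9} + \left(\frac{5}{9} + \frac{W^{2}}{9}\right) = \frac{1}{3} + \frac{W^{2}}{9}$)
$P{\left(-1 \right)} \left(T{\left(6 \right)} + V\right) = 8 \left(\left(\frac{1}{3} + \frac{6^{2}}{9}\right) - 33\right) = 8 \left(\left(\frac{1}{3} + \frac{1}{9} \cdot 36\right) - 33\right) = 8 \left(\left(\frac{1}{3} + 4\right) - 33\right) = 8 \left(\frac{13}{3} - 33\right) = 8 \left(- \frac{86}{3}\right) = - \frac{688}{3}$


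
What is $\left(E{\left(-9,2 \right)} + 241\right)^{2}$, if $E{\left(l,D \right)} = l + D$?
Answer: $54756$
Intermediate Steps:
$E{\left(l,D \right)} = D + l$
$\left(E{\left(-9,2 \right)} + 241\right)^{2} = \left(\left(2 - 9\right) + 241\right)^{2} = \left(-7 + 241\right)^{2} = 234^{2} = 54756$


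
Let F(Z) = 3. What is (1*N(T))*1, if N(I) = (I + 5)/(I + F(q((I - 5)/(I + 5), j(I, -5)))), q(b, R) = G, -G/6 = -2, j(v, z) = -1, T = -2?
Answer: 3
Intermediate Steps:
G = 12 (G = -6*(-2) = 12)
q(b, R) = 12
N(I) = (5 + I)/(3 + I) (N(I) = (I + 5)/(I + 3) = (5 + I)/(3 + I))
(1*N(T))*1 = (1*((5 - 2)/(3 - 2)))*1 = (1*(3/1))*1 = (1*(1*3))*1 = (1*3)*1 = 3*1 = 3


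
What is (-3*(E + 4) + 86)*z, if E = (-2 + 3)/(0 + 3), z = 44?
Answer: 3212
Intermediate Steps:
E = ⅓ (E = 1/3 = 1*(⅓) = ⅓ ≈ 0.33333)
(-3*(E + 4) + 86)*z = (-3*(⅓ + 4) + 86)*44 = (-3*13/3 + 86)*44 = (-13 + 86)*44 = 73*44 = 3212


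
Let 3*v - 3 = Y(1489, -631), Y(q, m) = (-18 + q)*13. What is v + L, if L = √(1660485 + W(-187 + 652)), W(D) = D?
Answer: 19126/3 + 15*√7382 ≈ 7664.1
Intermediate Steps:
Y(q, m) = -234 + 13*q
L = 15*√7382 (L = √(1660485 + (-187 + 652)) = √(1660485 + 465) = √1660950 = 15*√7382 ≈ 1288.8)
v = 19126/3 (v = 1 + (-234 + 13*1489)/3 = 1 + (-234 + 19357)/3 = 1 + (⅓)*19123 = 1 + 19123/3 = 19126/3 ≈ 6375.3)
v + L = 19126/3 + 15*√7382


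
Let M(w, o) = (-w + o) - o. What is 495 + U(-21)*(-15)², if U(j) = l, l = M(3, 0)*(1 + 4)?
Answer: -2880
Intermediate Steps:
M(w, o) = -w (M(w, o) = (o - w) - o = -w)
l = -15 (l = (-1*3)*(1 + 4) = -3*5 = -15)
U(j) = -15
495 + U(-21)*(-15)² = 495 - 15*(-15)² = 495 - 15*225 = 495 - 3375 = -2880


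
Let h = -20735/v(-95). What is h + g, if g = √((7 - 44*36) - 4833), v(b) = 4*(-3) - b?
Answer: -20735/83 + I*√6410 ≈ -249.82 + 80.063*I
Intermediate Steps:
v(b) = -12 - b
h = -20735/83 (h = -20735/(-12 - 1*(-95)) = -20735/(-12 + 95) = -20735/83 ≈ -249.82)
g = I*√6410 (g = √((7 - 1584) - 4833) = √(-1577 - 4833) = √(-6410) = I*√6410 ≈ 80.063*I)
h + g = -20735/83 + I*√6410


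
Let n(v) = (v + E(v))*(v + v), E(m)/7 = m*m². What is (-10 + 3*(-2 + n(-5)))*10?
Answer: 263840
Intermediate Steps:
E(m) = 7*m³ (E(m) = 7*(m*m²) = 7*m³)
n(v) = 2*v*(v + 7*v³) (n(v) = (v + 7*v³)*(v + v) = (v + 7*v³)*(2*v) = 2*v*(v + 7*v³))
(-10 + 3*(-2 + n(-5)))*10 = (-10 + 3*(-2 + (-5)²*(2 + 14*(-5)²)))*10 = (-10 + 3*(-2 + 25*(2 + 14*25)))*10 = (-10 + 3*(-2 + 25*(2 + 350)))*10 = (-10 + 3*(-2 + 25*352))*10 = (-10 + 3*(-2 + 8800))*10 = (-10 + 3*8798)*10 = (-10 + 26394)*10 = 26384*10 = 263840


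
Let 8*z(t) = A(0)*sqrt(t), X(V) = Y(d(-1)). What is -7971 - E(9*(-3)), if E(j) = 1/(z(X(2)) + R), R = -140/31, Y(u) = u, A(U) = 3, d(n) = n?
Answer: -10067485819/1263049 + 23064*I/1263049 ≈ -7970.8 + 0.018261*I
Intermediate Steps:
X(V) = -1
z(t) = 3*sqrt(t)/8 (z(t) = (3*sqrt(t))/8 = 3*sqrt(t)/8)
R = -140/31 (R = -140*1/31 = -140/31 ≈ -4.5161)
E(j) = 61504*(-140/31 - 3*I/8)/1263049 (E(j) = 1/(3*sqrt(-1)/8 - 140/31) = 1/(3*I/8 - 140/31) = 1/(-140/31 + 3*I/8) = 61504*(-140/31 - 3*I/8)/1263049)
-7971 - E(9*(-3)) = -7971 - (-277760/1263049 - 23064*I/1263049) = -7971 + (277760/1263049 + 23064*I/1263049) = -10067485819/1263049 + 23064*I/1263049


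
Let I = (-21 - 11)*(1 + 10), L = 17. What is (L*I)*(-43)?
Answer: 257312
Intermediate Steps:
I = -352 (I = -32*11 = -352)
(L*I)*(-43) = (17*(-352))*(-43) = -5984*(-43) = 257312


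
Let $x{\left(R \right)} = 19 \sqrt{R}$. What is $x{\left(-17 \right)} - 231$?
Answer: $-231 + 19 i \sqrt{17} \approx -231.0 + 78.339 i$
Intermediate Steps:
$x{\left(-17 \right)} - 231 = 19 \sqrt{-17} - 231 = 19 i \sqrt{17} - 231 = -231 + 19 i \sqrt{17}$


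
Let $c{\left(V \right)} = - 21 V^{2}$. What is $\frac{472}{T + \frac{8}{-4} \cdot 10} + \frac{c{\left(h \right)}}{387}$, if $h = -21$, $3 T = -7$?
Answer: $- \frac{129831}{2881} \approx -45.065$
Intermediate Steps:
$T = - \frac{7}{3}$ ($T = \frac{1}{3} \left(-7\right) = - \frac{7}{3} \approx -2.3333$)
$\frac{472}{T + \frac{8}{-4} \cdot 10} + \frac{c{\left(h \right)}}{387} = \frac{472}{- \frac{7}{3} + \frac{8}{-4} \cdot 10} + \frac{\left(-21\right) \left(-21\right)^{2}}{387} = \frac{472}{- \frac{7}{3} + 8 \left(- \frac{1}{4}\right) 10} + \left(-21\right) 441 \cdot \frac{1}{387} = \frac{472}{- \frac{7}{3} - 20} - \frac{1029}{43} = \frac{472}{- \frac{67}{3}} - \frac{1029}{43} = 472 \left(- \frac{3}{67}\right) - \frac{1029}{43} = - \frac{1416}{67} - \frac{1029}{43} = - \frac{129831}{2881}$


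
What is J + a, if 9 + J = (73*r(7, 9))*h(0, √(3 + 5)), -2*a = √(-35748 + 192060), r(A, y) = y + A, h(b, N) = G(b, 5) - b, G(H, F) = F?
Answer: 5831 - 3*√4342 ≈ 5633.3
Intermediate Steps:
h(b, N) = 5 - b
r(A, y) = A + y
a = -3*√4342 (a = -√(-35748 + 192060)/2 = -3*√4342 ≈ -197.68)
J = 5831 (J = -9 + (73*(7 + 9))*(5 - 1*0) = -9 + (73*16)*(5 + 0) = -9 + 1168*5 = -9 + 5840 = 5831)
J + a = 5831 - 3*√4342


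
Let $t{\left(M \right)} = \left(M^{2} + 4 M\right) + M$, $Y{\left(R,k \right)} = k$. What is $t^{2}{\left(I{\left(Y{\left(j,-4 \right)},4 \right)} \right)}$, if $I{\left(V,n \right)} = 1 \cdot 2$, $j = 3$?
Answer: $196$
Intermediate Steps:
$I{\left(V,n \right)} = 2$
$t{\left(M \right)} = M^{2} + 5 M$
$t^{2}{\left(I{\left(Y{\left(j,-4 \right)},4 \right)} \right)} = \left(2 \left(5 + 2\right)\right)^{2} = \left(2 \cdot 7\right)^{2} = 14^{2} = 196$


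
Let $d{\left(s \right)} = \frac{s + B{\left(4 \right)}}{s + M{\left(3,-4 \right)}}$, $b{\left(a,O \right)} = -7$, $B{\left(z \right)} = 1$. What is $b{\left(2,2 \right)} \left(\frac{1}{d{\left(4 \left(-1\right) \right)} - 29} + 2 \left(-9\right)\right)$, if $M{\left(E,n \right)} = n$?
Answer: $\frac{28910}{229} \approx 126.24$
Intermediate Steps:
$d{\left(s \right)} = \frac{1 + s}{-4 + s}$ ($d{\left(s \right)} = \frac{s + 1}{s - 4} = \frac{1 + s}{-4 + s}$)
$b{\left(2,2 \right)} \left(\frac{1}{d{\left(4 \left(-1\right) \right)} - 29} + 2 \left(-9\right)\right) = - 7 \left(\frac{1}{\frac{1 + 4 \left(-1\right)}{-4 + 4 \left(-1\right)} - 29} + 2 \left(-9\right)\right) = - 7 \left(\frac{1}{\frac{1 - 4}{-4 - 4} - 29} - 18\right) = - 7 \left(\frac{1}{\frac{1}{-8} \left(-3\right) - 29} - 18\right) = - 7 \left(\frac{1}{\left(- \frac{1}{8}\right) \left(-3\right) - 29} - 18\right) = - 7 \left(\frac{1}{\frac{3}{8} - 29} - 18\right) = - 7 \left(\frac{1}{- \frac{229}{8}} - 18\right) = - 7 \left(- \frac{8}{229} - 18\right) = \left(-7\right) \left(- \frac{4130}{229}\right) = \frac{28910}{229}$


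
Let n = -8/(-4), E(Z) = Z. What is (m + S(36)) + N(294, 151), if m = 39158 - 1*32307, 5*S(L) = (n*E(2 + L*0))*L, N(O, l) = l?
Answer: 35154/5 ≈ 7030.8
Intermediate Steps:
n = 2 (n = -8*(-¼) = 2)
S(L) = 4*L/5 (S(L) = ((2*(2 + L*0))*L)/5 = ((2*(2 + 0))*L)/5 = ((2*2)*L)/5 = (4*L)/5 = 4*L/5)
m = 6851 (m = 39158 - 32307 = 6851)
(m + S(36)) + N(294, 151) = (6851 + (⅘)*36) + 151 = (6851 + 144/5) + 151 = 34399/5 + 151 = 35154/5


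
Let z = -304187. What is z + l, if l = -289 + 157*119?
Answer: -285793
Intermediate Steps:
l = 18394 (l = -289 + 18683 = 18394)
z + l = -304187 + 18394 = -285793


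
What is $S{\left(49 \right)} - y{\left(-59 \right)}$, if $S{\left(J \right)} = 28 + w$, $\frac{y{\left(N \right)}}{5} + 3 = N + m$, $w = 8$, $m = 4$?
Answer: $326$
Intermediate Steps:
$y{\left(N \right)} = 5 + 5 N$ ($y{\left(N \right)} = -15 + 5 \left(N + 4\right) = -15 + 5 \left(4 + N\right) = -15 + \left(20 + 5 N\right) = 5 + 5 N$)
$S{\left(J \right)} = 36$ ($S{\left(J \right)} = 28 + 8 = 36$)
$S{\left(49 \right)} - y{\left(-59 \right)} = 36 - \left(5 + 5 \left(-59\right)\right) = 36 - \left(5 - 295\right) = 36 - -290 = 36 + 290 = 326$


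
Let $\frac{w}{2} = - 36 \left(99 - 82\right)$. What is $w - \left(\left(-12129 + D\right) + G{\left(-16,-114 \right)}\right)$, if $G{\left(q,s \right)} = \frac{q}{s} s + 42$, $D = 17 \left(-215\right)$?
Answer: $14534$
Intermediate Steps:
$D = -3655$
$G{\left(q,s \right)} = 42 + q$ ($G{\left(q,s \right)} = q + 42 = 42 + q$)
$w = -1224$ ($w = 2 \left(- 36 \left(99 - 82\right)\right) = 2 \left(\left(-36\right) 17\right) = 2 \left(-612\right) = -1224$)
$w - \left(\left(-12129 + D\right) + G{\left(-16,-114 \right)}\right) = -1224 - \left(\left(-12129 - 3655\right) + \left(42 - 16\right)\right) = -1224 - \left(-15784 + 26\right) = -1224 - -15758 = -1224 + 15758 = 14534$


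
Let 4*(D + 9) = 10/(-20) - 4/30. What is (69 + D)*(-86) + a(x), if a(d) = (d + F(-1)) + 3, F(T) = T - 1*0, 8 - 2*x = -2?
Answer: -308363/60 ≈ -5139.4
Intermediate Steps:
x = 5 (x = 4 - ½*(-2) = 4 + 1 = 5)
D = -1099/120 (D = -9 + (10/(-20) - 4/30)/4 = -9 + (10*(-1/20) - 4*1/30)/4 = -9 + (-½ - 2/15)/4 = -9 + (¼)*(-19/30) = -9 - 19/120 = -1099/120 ≈ -9.1583)
F(T) = T (F(T) = T + 0 = T)
a(d) = 2 + d (a(d) = (d - 1) + 3 = (-1 + d) + 3 = 2 + d)
(69 + D)*(-86) + a(x) = (69 - 1099/120)*(-86) + (2 + 5) = (7181/120)*(-86) + 7 = -308783/60 + 7 = -308363/60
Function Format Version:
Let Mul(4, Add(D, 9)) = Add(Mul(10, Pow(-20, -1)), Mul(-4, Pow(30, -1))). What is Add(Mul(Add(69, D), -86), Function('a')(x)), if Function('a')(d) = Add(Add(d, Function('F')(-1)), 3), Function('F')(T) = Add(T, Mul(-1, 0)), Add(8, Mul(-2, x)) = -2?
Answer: Rational(-308363, 60) ≈ -5139.4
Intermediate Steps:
x = 5 (x = Add(4, Mul(Rational(-1, 2), -2)) = Add(4, 1) = 5)
D = Rational(-1099, 120) (D = Add(-9, Mul(Rational(1, 4), Add(Mul(10, Pow(-20, -1)), Mul(-4, Pow(30, -1))))) = Add(-9, Mul(Rational(1, 4), Add(Mul(10, Rational(-1, 20)), Mul(-4, Rational(1, 30))))) = Add(-9, Mul(Rational(1, 4), Add(Rational(-1, 2), Rational(-2, 15)))) = Add(-9, Mul(Rational(1, 4), Rational(-19, 30))) = Add(-9, Rational(-19, 120)) = Rational(-1099, 120) ≈ -9.1583)
Function('F')(T) = T (Function('F')(T) = Add(T, 0) = T)
Function('a')(d) = Add(2, d) (Function('a')(d) = Add(Add(d, -1), 3) = Add(Add(-1, d), 3) = Add(2, d))
Add(Mul(Add(69, D), -86), Function('a')(x)) = Add(Mul(Add(69, Rational(-1099, 120)), -86), Add(2, 5)) = Add(Mul(Rational(7181, 120), -86), 7) = Add(Rational(-308783, 60), 7) = Rational(-308363, 60)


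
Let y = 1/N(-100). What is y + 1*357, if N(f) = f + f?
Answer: 71399/200 ≈ 357.00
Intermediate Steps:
N(f) = 2*f
y = -1/200 (y = 1/(2*(-100)) = 1/(-200) = -1/200 ≈ -0.0050000)
y + 1*357 = -1/200 + 1*357 = -1/200 + 357 = 71399/200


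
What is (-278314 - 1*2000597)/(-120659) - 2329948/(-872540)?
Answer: 567392549918/26319950965 ≈ 21.557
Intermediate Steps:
(-278314 - 1*2000597)/(-120659) - 2329948/(-872540) = (-278314 - 2000597)*(-1/120659) - 2329948*(-1/872540) = -2278911*(-1/120659) + 582487/218135 = 2278911/120659 + 582487/218135 = 567392549918/26319950965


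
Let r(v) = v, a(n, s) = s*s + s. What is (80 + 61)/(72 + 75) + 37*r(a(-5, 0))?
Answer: 47/49 ≈ 0.95918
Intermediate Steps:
a(n, s) = s + s**2 (a(n, s) = s**2 + s = s + s**2)
(80 + 61)/(72 + 75) + 37*r(a(-5, 0)) = (80 + 61)/(72 + 75) + 37*(0*(1 + 0)) = 141/147 + 37*(0*1) = 141*(1/147) + 37*0 = 47/49 + 0 = 47/49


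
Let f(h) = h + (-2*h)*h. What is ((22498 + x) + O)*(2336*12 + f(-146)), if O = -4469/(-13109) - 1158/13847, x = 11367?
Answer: -90647089566374336/181520323 ≈ -4.9938e+8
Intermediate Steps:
O = 46702021/181520323 (O = -4469*(-1/13109) - 1158*1/13847 = 4469/13109 - 1158/13847 = 46702021/181520323 ≈ 0.25728)
f(h) = h - 2*h**2
((22498 + x) + O)*(2336*12 + f(-146)) = ((22498 + 11367) + 46702021/181520323)*(2336*12 - 146*(1 - 2*(-146))) = (33865 + 46702021/181520323)*(28032 - 146*(1 + 292)) = 6147232440416*(28032 - 146*293)/181520323 = 6147232440416*(28032 - 42778)/181520323 = (6147232440416/181520323)*(-14746) = -90647089566374336/181520323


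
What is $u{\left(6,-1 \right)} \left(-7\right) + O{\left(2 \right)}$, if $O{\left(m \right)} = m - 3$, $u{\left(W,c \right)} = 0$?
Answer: $-1$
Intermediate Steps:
$O{\left(m \right)} = -3 + m$
$u{\left(6,-1 \right)} \left(-7\right) + O{\left(2 \right)} = 0 \left(-7\right) + \left(-3 + 2\right) = 0 - 1 = -1$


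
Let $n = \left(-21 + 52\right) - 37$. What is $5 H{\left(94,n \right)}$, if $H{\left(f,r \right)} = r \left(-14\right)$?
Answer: $420$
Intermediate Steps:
$n = -6$ ($n = 31 - 37 = -6$)
$H{\left(f,r \right)} = - 14 r$
$5 H{\left(94,n \right)} = 5 \left(\left(-14\right) \left(-6\right)\right) = 5 \cdot 84 = 420$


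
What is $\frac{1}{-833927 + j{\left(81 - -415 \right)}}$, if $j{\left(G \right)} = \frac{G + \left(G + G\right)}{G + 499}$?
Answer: $- \frac{995}{829755877} \approx -1.1991 \cdot 10^{-6}$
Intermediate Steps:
$j{\left(G \right)} = \frac{3 G}{499 + G}$ ($j{\left(G \right)} = \frac{G + 2 G}{499 + G} = \frac{3 G}{499 + G}$)
$\frac{1}{-833927 + j{\left(81 - -415 \right)}} = \frac{1}{-833927 + \frac{3 \left(81 - -415\right)}{499 + \left(81 - -415\right)}} = \frac{1}{-833927 + \frac{3 \left(81 + 415\right)}{499 + \left(81 + 415\right)}} = \frac{1}{-833927 + 3 \cdot 496 \frac{1}{499 + 496}} = \frac{1}{-833927 + 3 \cdot 496 \cdot \frac{1}{995}} = \frac{1}{-833927 + \frac{1488}{995}} = \frac{1}{- \frac{829755877}{995}} = - \frac{995}{829755877}$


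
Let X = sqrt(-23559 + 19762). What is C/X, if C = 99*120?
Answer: -11880*I*sqrt(3797)/3797 ≈ -192.8*I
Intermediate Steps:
C = 11880
X = I*sqrt(3797) (X = sqrt(-3797) = I*sqrt(3797) ≈ 61.62*I)
C/X = 11880/((I*sqrt(3797))) = 11880*(-I*sqrt(3797)/3797) = -11880*I*sqrt(3797)/3797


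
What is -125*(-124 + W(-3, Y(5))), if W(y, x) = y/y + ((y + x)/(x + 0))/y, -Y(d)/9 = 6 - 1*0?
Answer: 832625/54 ≈ 15419.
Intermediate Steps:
Y(d) = -54 (Y(d) = -9*(6 - 1*0) = -9*(6 + 0) = -9*6 = -54)
W(y, x) = 1 + (x + y)/(x*y) (W(y, x) = 1 + ((x + y)/x)/y = 1 + (x + y)/(x*y))
-125*(-124 + W(-3, Y(5))) = -125*(-124 + (1 + 1/(-54) + 1/(-3))) = -125*(-124 + (1 - 1/54 - 1/3)) = -125*(-124 + 35/54) = -125*(-6661/54) = 832625/54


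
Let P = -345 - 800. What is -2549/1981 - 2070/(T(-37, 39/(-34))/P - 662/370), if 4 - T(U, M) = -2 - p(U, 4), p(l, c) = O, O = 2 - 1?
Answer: 86765506354/75335449 ≈ 1151.7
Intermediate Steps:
O = 1
p(l, c) = 1
P = -1145
T(U, M) = 7 (T(U, M) = 4 - (-2 - 1*1) = 4 - (-2 - 1) = 4 - 1*(-3) = 4 + 3 = 7)
-2549/1981 - 2070/(T(-37, 39/(-34))/P - 662/370) = -2549/1981 - 2070/(7/(-1145) - 662/370) = -2549*1/1981 - 2070/(7*(-1/1145) - 662*1/370) = -2549/1981 - 2070/(-7/1145 - 331/185) = -2549/1981 - 2070/(-76058/42365) = -2549/1981 - 2070*(-42365/76058) = -2549/1981 + 43847775/38029 = 86765506354/75335449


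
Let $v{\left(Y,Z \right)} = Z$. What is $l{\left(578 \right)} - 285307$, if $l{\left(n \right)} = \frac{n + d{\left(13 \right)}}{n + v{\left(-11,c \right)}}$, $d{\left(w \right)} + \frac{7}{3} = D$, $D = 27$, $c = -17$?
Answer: $- \frac{480169873}{1683} \approx -2.8531 \cdot 10^{5}$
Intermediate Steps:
$d{\left(w \right)} = \frac{74}{3}$ ($d{\left(w \right)} = - \frac{7}{3} + 27 = \frac{74}{3}$)
$l{\left(n \right)} = \frac{\frac{74}{3} + n}{-17 + n}$ ($l{\left(n \right)} = \frac{n + \frac{74}{3}}{n - 17} = \frac{\frac{74}{3} + n}{-17 + n}$)
$l{\left(578 \right)} - 285307 = \frac{\frac{74}{3} + 578}{-17 + 578} - 285307 = \frac{1}{561} \cdot \frac{1808}{3} - 285307 = \frac{1808}{1683} - 285307 = - \frac{480169873}{1683}$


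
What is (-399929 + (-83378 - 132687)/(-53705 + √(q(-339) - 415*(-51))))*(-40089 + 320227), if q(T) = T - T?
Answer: -32312964755437480987/288420586 + 6052801697*√21165/288420586 ≈ -1.1203e+11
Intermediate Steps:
q(T) = 0
(-399929 + (-83378 - 132687)/(-53705 + √(q(-339) - 415*(-51))))*(-40089 + 320227) = (-399929 + (-83378 - 132687)/(-53705 + √(0 - 415*(-51))))*(-40089 + 320227) = (-399929 - 216065/(-53705 + √(0 + 21165)))*280138 = (-399929 - 216065/(-53705 + √21165))*280138 = -112035310202 - 60528016970/(-53705 + √21165)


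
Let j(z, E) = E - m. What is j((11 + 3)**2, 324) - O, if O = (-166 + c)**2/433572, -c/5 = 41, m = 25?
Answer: 129500387/433572 ≈ 298.68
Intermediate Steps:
c = -205 (c = -5*41 = -205)
j(z, E) = -25 + E (j(z, E) = E - 1*25 = E - 25 = -25 + E)
O = 137641/433572 (O = (-166 - 205)**2/433572 = (-371)**2*(1/433572) = 137641*(1/433572) = 137641/433572 ≈ 0.31746)
j((11 + 3)**2, 324) - O = (-25 + 324) - 1*137641/433572 = 299 - 137641/433572 = 129500387/433572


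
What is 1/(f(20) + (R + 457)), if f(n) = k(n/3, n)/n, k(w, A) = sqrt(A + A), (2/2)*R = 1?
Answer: 4580/2097639 - sqrt(10)/2097639 ≈ 0.0021819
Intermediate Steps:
R = 1
k(w, A) = sqrt(2)*sqrt(A) (k(w, A) = sqrt(2*A) = sqrt(2)*sqrt(A))
f(n) = sqrt(2)/sqrt(n) (f(n) = (sqrt(2)*sqrt(n))/n = sqrt(2)/sqrt(n))
1/(f(20) + (R + 457)) = 1/(sqrt(2)/sqrt(20) + (1 + 457)) = 1/(sqrt(2)*(sqrt(5)/10) + 458) = 1/(sqrt(10)/10 + 458) = 1/(458 + sqrt(10)/10)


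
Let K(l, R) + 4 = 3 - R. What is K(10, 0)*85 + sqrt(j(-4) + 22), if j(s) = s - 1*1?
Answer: -85 + sqrt(17) ≈ -80.877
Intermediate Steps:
K(l, R) = -1 - R (K(l, R) = -4 + (3 - R) = -1 - R)
j(s) = -1 + s (j(s) = s - 1 = -1 + s)
K(10, 0)*85 + sqrt(j(-4) + 22) = (-1 - 1*0)*85 + sqrt((-1 - 4) + 22) = (-1 + 0)*85 + sqrt(-5 + 22) = -1*85 + sqrt(17) = -85 + sqrt(17)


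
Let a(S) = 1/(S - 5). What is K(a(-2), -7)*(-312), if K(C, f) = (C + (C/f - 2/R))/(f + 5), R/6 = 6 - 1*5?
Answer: -3484/49 ≈ -71.102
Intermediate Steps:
R = 6 (R = 6*(6 - 1*5) = 6*(6 - 5) = 6*1 = 6)
a(S) = 1/(-5 + S)
K(C, f) = (-⅓ + C + C/f)/(5 + f) (K(C, f) = (C + (C/f - 2/6))/(f + 5) = (C + (C/f - 2*⅙))/(5 + f) = (C + (C/f - ⅓))/(5 + f) = (C + (-⅓ + C/f))/(5 + f) = (-⅓ + C + C/f)/(5 + f))
K(a(-2), -7)*(-312) = ((1/(-5 - 2) - ⅓*(-7) - 7/(-5 - 2))/((-7)*(5 - 7)))*(-312) = -⅐*(1/(-7) + 7/3 - 7/(-7))/(-2)*(-312) = -⅐*(-½)*(-⅐ + 7/3 - ⅐*(-7))*(-312) = -⅐*(-½)*(-⅐ + 7/3 + 1)*(-312) = -⅐*(-½)*67/21*(-312) = (67/294)*(-312) = -3484/49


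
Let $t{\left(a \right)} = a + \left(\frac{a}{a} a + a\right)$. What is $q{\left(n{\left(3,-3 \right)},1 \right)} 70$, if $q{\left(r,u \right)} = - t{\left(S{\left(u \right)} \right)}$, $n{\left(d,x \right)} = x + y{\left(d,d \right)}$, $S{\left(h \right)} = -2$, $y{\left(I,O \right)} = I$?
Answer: $420$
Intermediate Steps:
$n{\left(d,x \right)} = d + x$ ($n{\left(d,x \right)} = x + d = d + x$)
$t{\left(a \right)} = 3 a$ ($t{\left(a \right)} = a + \left(1 a + a\right) = a + \left(a + a\right) = a + 2 a = 3 a$)
$q{\left(r,u \right)} = 6$ ($q{\left(r,u \right)} = - 3 \left(-2\right) = \left(-1\right) \left(-6\right) = 6$)
$q{\left(n{\left(3,-3 \right)},1 \right)} 70 = 6 \cdot 70 = 420$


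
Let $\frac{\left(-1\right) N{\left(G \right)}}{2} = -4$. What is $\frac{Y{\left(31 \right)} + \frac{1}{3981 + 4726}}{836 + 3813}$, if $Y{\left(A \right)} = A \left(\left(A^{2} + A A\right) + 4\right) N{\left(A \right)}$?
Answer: $\frac{4158881137}{40478843} \approx 102.74$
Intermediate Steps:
$N{\left(G \right)} = 8$ ($N{\left(G \right)} = \left(-2\right) \left(-4\right) = 8$)
$Y{\left(A \right)} = 8 A \left(4 + 2 A^{2}\right)$ ($Y{\left(A \right)} = A \left(\left(A^{2} + A A\right) + 4\right) 8 = A \left(\left(A^{2} + A^{2}\right) + 4\right) 8 = A \left(2 A^{2} + 4\right) 8 = A \left(4 + 2 A^{2}\right) 8 = 8 A \left(4 + 2 A^{2}\right)$)
$\frac{Y{\left(31 \right)} + \frac{1}{3981 + 4726}}{836 + 3813} = \frac{16 \cdot 31 \left(2 + 31^{2}\right) + \frac{1}{3981 + 4726}}{836 + 3813} = \frac{16 \cdot 31 \left(2 + 961\right) + \frac{1}{8707}}{4649} = \left(16 \cdot 31 \cdot 963 + \frac{1}{8707}\right) \frac{1}{4649} = \left(477648 + \frac{1}{8707}\right) \frac{1}{4649} = \frac{4158881137}{8707} \cdot \frac{1}{4649} = \frac{4158881137}{40478843}$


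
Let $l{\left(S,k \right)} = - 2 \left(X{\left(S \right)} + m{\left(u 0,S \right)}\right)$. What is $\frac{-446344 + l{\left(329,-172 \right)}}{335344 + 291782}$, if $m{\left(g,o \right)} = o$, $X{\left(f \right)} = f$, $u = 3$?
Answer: $- \frac{74610}{104521} \approx -0.71383$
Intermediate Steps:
$l{\left(S,k \right)} = - 4 S$ ($l{\left(S,k \right)} = - 2 \left(S + S\right) = - 2 \cdot 2 S = - 4 S$)
$\frac{-446344 + l{\left(329,-172 \right)}}{335344 + 291782} = \frac{-446344 - 1316}{335344 + 291782} = \frac{-446344 - 1316}{627126} = \left(-447660\right) \frac{1}{627126} = - \frac{74610}{104521}$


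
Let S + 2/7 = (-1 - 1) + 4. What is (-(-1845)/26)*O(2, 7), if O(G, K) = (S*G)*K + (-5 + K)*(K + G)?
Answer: 38745/13 ≈ 2980.4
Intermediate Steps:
S = 12/7 (S = -2/7 + ((-1 - 1) + 4) = -2/7 + (-2 + 4) = -2/7 + 2 = 12/7 ≈ 1.7143)
O(G, K) = (-5 + K)*(G + K) + 12*G*K/7 (O(G, K) = (12*G/7)*K + (-5 + K)*(K + G) = 12*G*K/7 + (-5 + K)*(G + K) = (-5 + K)*(G + K) + 12*G*K/7)
(-(-1845)/26)*O(2, 7) = (-(-1845)/26)*(7² - 5*2 - 5*7 + (19/7)*2*7) = (-(-1845)/26)*(49 - 10 - 35 + 38) = -41*(-45/26)*42 = (1845/26)*42 = 38745/13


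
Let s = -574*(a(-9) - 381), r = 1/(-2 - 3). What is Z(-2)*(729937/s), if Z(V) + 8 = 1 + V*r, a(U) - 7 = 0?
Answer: -2189811/97580 ≈ -22.441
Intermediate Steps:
r = -1/5 (r = 1/(-5) = -1/5 ≈ -0.20000)
a(U) = 7 (a(U) = 7 + 0 = 7)
Z(V) = -7 - V/5 (Z(V) = -8 + (1 + V*(-1/5)) = -8 + (1 - V/5) = -7 - V/5)
s = 214676 (s = -574*(7 - 381) = -574*(-374) = 214676)
Z(-2)*(729937/s) = (-7 - 1/5*(-2))*(729937/214676) = (-7 + 2/5)*(729937*(1/214676)) = -33/5*729937/214676 = -2189811/97580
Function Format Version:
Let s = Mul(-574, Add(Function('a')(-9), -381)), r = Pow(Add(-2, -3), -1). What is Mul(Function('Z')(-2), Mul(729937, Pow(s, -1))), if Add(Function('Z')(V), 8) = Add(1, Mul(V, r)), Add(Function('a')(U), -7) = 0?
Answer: Rational(-2189811, 97580) ≈ -22.441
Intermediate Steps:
r = Rational(-1, 5) (r = Pow(-5, -1) = Rational(-1, 5) ≈ -0.20000)
Function('a')(U) = 7 (Function('a')(U) = Add(7, 0) = 7)
Function('Z')(V) = Add(-7, Mul(Rational(-1, 5), V)) (Function('Z')(V) = Add(-8, Add(1, Mul(V, Rational(-1, 5)))) = Add(-8, Add(1, Mul(Rational(-1, 5), V))) = Add(-7, Mul(Rational(-1, 5), V)))
s = 214676 (s = Mul(-574, Add(7, -381)) = Mul(-574, -374) = 214676)
Mul(Function('Z')(-2), Mul(729937, Pow(s, -1))) = Mul(Add(-7, Mul(Rational(-1, 5), -2)), Mul(729937, Pow(214676, -1))) = Mul(Add(-7, Rational(2, 5)), Mul(729937, Rational(1, 214676))) = Mul(Rational(-33, 5), Rational(729937, 214676)) = Rational(-2189811, 97580)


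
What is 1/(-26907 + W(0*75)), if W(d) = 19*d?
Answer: -1/26907 ≈ -3.7165e-5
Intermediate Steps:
1/(-26907 + W(0*75)) = 1/(-26907 + 19*(0*75)) = 1/(-26907 + 19*0) = 1/(-26907 + 0) = 1/(-26907) = -1/26907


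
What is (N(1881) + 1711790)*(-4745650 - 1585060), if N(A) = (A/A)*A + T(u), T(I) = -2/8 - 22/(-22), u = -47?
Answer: -21697517768885/2 ≈ -1.0849e+13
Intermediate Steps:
T(I) = 3/4 (T(I) = -2*1/8 - 22*(-1/22) = -1/4 + 1 = 3/4)
N(A) = 3/4 + A (N(A) = (A/A)*A + 3/4 = 1*A + 3/4 = A + 3/4 = 3/4 + A)
(N(1881) + 1711790)*(-4745650 - 1585060) = ((3/4 + 1881) + 1711790)*(-4745650 - 1585060) = (7527/4 + 1711790)*(-6330710) = (6854687/4)*(-6330710) = -21697517768885/2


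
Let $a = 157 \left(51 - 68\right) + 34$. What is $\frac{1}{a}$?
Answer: $- \frac{1}{2635} \approx -0.00037951$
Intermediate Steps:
$a = -2635$ ($a = 157 \left(51 - 68\right) + 34 = 157 \left(-17\right) + 34 = -2669 + 34 = -2635$)
$\frac{1}{a} = \frac{1}{-2635} = - \frac{1}{2635}$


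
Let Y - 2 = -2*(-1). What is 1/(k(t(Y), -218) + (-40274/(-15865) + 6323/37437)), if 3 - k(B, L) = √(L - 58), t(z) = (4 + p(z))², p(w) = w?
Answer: 503342584290038685/27213400536392311201 + 352762353783380025*I*√69/54426801072784622402 ≈ 0.018496 + 0.053839*I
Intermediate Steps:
Y = 4 (Y = 2 - 2*(-1) = 2 + 2 = 4)
t(z) = (4 + z)²
k(B, L) = 3 - √(-58 + L) (k(B, L) = 3 - √(L - 58) = 3 - √(-58 + L))
1/(k(t(Y), -218) + (-40274/(-15865) + 6323/37437)) = 1/((3 - √(-58 - 218)) + (-40274/(-15865) + 6323/37437)) = 1/((3 - √(-276)) + (-40274*(-1/15865) + 6323*(1/37437))) = 1/((3 - 2*I*√69) + (40274/15865 + 6323/37437)) = 1/((3 - 2*I*√69) + 1608052133/593938005) = 1/(3389866148/593938005 - 2*I*√69)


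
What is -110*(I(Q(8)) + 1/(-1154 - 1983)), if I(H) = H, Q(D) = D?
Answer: -2760450/3137 ≈ -879.96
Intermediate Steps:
-110*(I(Q(8)) + 1/(-1154 - 1983)) = -110*(8 + 1/(-1154 - 1983)) = -110*(8 + 1/(-3137)) = -110*(8 - 1/3137) = -110*25095/3137 = -2760450/3137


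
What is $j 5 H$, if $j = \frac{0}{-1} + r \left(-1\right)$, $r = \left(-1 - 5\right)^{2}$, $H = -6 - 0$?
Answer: $1080$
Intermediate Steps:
$H = -6$ ($H = -6 + 0 = -6$)
$r = 36$ ($r = \left(-6\right)^{2} = 36$)
$j = -36$ ($j = \frac{0}{-1} + 36 \left(-1\right) = 0 \left(-1\right) - 36 = 0 - 36 = -36$)
$j 5 H = - 36 \cdot 5 \left(-6\right) = \left(-36\right) \left(-30\right) = 1080$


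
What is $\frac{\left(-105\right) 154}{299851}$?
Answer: $- \frac{16170}{299851} \approx -0.053927$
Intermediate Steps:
$\frac{\left(-105\right) 154}{299851} = \left(-16170\right) \frac{1}{299851} = - \frac{16170}{299851}$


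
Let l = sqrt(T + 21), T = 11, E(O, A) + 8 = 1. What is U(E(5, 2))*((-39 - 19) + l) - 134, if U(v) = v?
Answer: 272 - 28*sqrt(2) ≈ 232.40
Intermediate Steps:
E(O, A) = -7 (E(O, A) = -8 + 1 = -7)
l = 4*sqrt(2) (l = sqrt(11 + 21) = sqrt(32) = 4*sqrt(2) ≈ 5.6569)
U(E(5, 2))*((-39 - 19) + l) - 134 = -7*((-39 - 19) + 4*sqrt(2)) - 134 = -7*(-58 + 4*sqrt(2)) - 134 = (406 - 28*sqrt(2)) - 134 = 272 - 28*sqrt(2)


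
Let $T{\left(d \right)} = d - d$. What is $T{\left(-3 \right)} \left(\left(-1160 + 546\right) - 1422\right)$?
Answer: $0$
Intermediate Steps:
$T{\left(d \right)} = 0$
$T{\left(-3 \right)} \left(\left(-1160 + 546\right) - 1422\right) = 0 \left(\left(-1160 + 546\right) - 1422\right) = 0 \left(-614 - 1422\right) = 0 \left(-2036\right) = 0$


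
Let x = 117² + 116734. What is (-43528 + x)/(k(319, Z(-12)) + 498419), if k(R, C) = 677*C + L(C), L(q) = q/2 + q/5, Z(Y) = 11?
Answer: 868950/5058737 ≈ 0.17177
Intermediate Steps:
L(q) = 7*q/10 (L(q) = q*(½) + q*(⅕) = q/2 + q/5 = 7*q/10)
x = 130423 (x = 13689 + 116734 = 130423)
k(R, C) = 6777*C/10 (k(R, C) = 677*C + 7*C/10 = 6777*C/10)
(-43528 + x)/(k(319, Z(-12)) + 498419) = (-43528 + 130423)/((6777/10)*11 + 498419) = 86895/(74547/10 + 498419) = 86895/(5058737/10) = 86895*(10/5058737) = 868950/5058737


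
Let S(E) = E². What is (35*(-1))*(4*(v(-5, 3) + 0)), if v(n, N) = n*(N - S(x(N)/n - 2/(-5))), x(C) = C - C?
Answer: 1988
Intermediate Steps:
x(C) = 0
v(n, N) = n*(-4/25 + N) (v(n, N) = n*(N - (0/n - 2/(-5))²) = n*(N - (0 - 2*(-⅕))²) = n*(N - (0 + ⅖)²) = n*(N - (⅖)²) = n*(N - 1*4/25) = n*(N - 4/25) = n*(-4/25 + N))
(35*(-1))*(4*(v(-5, 3) + 0)) = (35*(-1))*(4*((1/25)*(-5)*(-4 + 25*3) + 0)) = -140*((1/25)*(-5)*(-4 + 75) + 0) = -140*((1/25)*(-5)*71 + 0) = -140*(-71/5 + 0) = -140*(-71)/5 = -35*(-284/5) = 1988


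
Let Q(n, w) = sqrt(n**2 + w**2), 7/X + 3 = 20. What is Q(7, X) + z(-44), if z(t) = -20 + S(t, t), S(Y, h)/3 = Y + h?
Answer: -284 + 7*sqrt(290)/17 ≈ -276.99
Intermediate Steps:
X = 7/17 (X = 7/(-3 + 20) = 7/17 ≈ 0.41176)
S(Y, h) = 3*Y + 3*h (S(Y, h) = 3*(Y + h) = 3*Y + 3*h)
z(t) = -20 + 6*t (z(t) = -20 + (3*t + 3*t) = -20 + 6*t)
Q(7, X) + z(-44) = sqrt(7**2 + (7/17)**2) + (-20 + 6*(-44)) = sqrt(49 + 49/289) + (-20 - 264) = sqrt(14210/289) - 284 = 7*sqrt(290)/17 - 284 = -284 + 7*sqrt(290)/17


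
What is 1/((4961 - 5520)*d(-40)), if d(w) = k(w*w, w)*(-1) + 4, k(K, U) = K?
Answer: 1/892164 ≈ 1.1209e-6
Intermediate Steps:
d(w) = 4 - w² (d(w) = (w*w)*(-1) + 4 = w²*(-1) + 4 = -w² + 4 = 4 - w²)
1/((4961 - 5520)*d(-40)) = 1/((4961 - 5520)*(4 - 1*(-40)²)) = 1/((-559)*(4 - 1*1600)) = -1/(559*(4 - 1600)) = -1/559/(-1596) = -1/559*(-1/1596) = 1/892164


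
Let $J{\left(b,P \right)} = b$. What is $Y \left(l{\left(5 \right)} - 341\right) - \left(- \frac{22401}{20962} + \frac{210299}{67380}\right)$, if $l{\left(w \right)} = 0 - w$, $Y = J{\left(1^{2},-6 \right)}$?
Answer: $- \frac{245798038009}{706209780} \approx -348.05$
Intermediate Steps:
$Y = 1$ ($Y = 1^{2} = 1$)
$l{\left(w \right)} = - w$
$Y \left(l{\left(5 \right)} - 341\right) - \left(- \frac{22401}{20962} + \frac{210299}{67380}\right) = 1 \left(\left(-1\right) 5 - 341\right) - \left(- \frac{22401}{20962} + \frac{210299}{67380}\right) = 1 \left(-5 - 341\right) - \frac{1449454129}{706209780} = 1 \left(-346\right) + \left(- \frac{210299}{67380} + \frac{22401}{20962}\right) = -346 - \frac{1449454129}{706209780} = - \frac{245798038009}{706209780}$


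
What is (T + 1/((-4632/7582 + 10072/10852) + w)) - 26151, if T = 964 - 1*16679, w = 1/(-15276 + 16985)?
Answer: -233836598557751/5585777853 ≈ -41863.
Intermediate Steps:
w = 1/1709 ≈ 0.00058514
T = -15715 (T = 964 - 16679 = -15715)
(T + 1/((-4632/7582 + 10072/10852) + w)) - 26151 = (-15715 + 1/((-4632/7582 + 10072/10852) + 1/1709)) - 26151 = (-15715 + 1/((-4632*1/7582 + 10072*(1/10852)) + 1/1709)) - 26151 = (-15715 + 1/((-2316/3791 + 2518/2713) + 1/1709)) - 26151 = (-15715 + 1/(3262430/10284983 + 1/1709)) - 26151 = (-15715 + 1/(5585777853/17577035947)) - 26151 = (-15715 + 17577035947/5585777853) - 26151 = -87762921923948/5585777853 - 26151 = -233836598557751/5585777853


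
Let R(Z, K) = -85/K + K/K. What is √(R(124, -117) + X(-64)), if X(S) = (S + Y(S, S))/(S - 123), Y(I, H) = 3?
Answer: √109178641/7293 ≈ 1.4327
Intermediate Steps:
R(Z, K) = 1 - 85/K (R(Z, K) = -85/K + 1 = 1 - 85/K)
X(S) = (3 + S)/(-123 + S) (X(S) = (S + 3)/(S - 123) = (3 + S)/(-123 + S))
√(R(124, -117) + X(-64)) = √((-85 - 117)/(-117) + (3 - 64)/(-123 - 64)) = √(-1/117*(-202) - 61/(-187)) = √(202/117 - 1/187*(-61)) = √(202/117 + 61/187) = √(44911/21879) = √109178641/7293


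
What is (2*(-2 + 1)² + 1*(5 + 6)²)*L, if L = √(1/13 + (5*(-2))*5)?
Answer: 123*I*√8437/13 ≈ 869.07*I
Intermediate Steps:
L = I*√8437/13 (L = √(1/13 - 10*5) = √(1/13 - 50) = √(-649/13) = I*√8437/13 ≈ 7.0656*I)
(2*(-2 + 1)² + 1*(5 + 6)²)*L = (2*(-2 + 1)² + 1*(5 + 6)²)*(I*√8437/13) = (2*(-1)² + 1*11²)*(I*√8437/13) = (2*1 + 1*121)*(I*√8437/13) = (2 + 121)*(I*√8437/13) = 123*(I*√8437/13) = 123*I*√8437/13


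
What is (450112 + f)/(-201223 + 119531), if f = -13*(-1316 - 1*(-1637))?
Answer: -34303/6284 ≈ -5.4588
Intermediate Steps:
f = -4173 (f = -13*(-1316 + 1637) = -13*321 = -4173)
(450112 + f)/(-201223 + 119531) = (450112 - 4173)/(-201223 + 119531) = 445939/(-81692) = 445939*(-1/81692) = -34303/6284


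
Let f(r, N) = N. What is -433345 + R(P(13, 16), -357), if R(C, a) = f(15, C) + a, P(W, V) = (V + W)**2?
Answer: -432861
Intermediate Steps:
R(C, a) = C + a
-433345 + R(P(13, 16), -357) = -433345 + ((16 + 13)**2 - 357) = -433345 + (29**2 - 357) = -433345 + (841 - 357) = -433345 + 484 = -432861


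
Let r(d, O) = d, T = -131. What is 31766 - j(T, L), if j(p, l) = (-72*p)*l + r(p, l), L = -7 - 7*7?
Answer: 560089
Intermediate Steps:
L = -56 (L = -7 - 49 = -56)
j(p, l) = p - 72*l*p (j(p, l) = (-72*p)*l + p = -72*l*p + p = p - 72*l*p)
31766 - j(T, L) = 31766 - (-131)*(1 - 72*(-56)) = 31766 - (-131)*(1 + 4032) = 31766 - (-131)*4033 = 31766 - 1*(-528323) = 31766 + 528323 = 560089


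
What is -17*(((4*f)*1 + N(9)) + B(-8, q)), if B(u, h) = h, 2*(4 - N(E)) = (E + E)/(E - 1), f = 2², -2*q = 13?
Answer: -1683/8 ≈ -210.38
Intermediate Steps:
q = -13/2 (q = -½*13 = -13/2 ≈ -6.5000)
f = 4
N(E) = 4 - E/(-1 + E) (N(E) = 4 - (E + E)/(2*(E - 1)) = 4 - 2*E/(2*(-1 + E)) = 4 - E/(-1 + E))
-17*(((4*f)*1 + N(9)) + B(-8, q)) = -17*(((4*4)*1 + (-4 + 3*9)/(-1 + 9)) - 13/2) = -17*((16*1 + (-4 + 27)/8) - 13/2) = -17*((16 + (⅛)*23) - 13/2) = -17*((16 + 23/8) - 13/2) = -17*(151/8 - 13/2) = -17*99/8 = -1683/8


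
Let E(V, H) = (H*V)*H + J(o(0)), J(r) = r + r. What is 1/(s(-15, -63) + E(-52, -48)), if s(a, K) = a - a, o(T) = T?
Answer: -1/119808 ≈ -8.3467e-6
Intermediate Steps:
s(a, K) = 0
J(r) = 2*r
E(V, H) = V*H**2 (E(V, H) = (H*V)*H + 2*0 = V*H**2 + 0 = V*H**2)
1/(s(-15, -63) + E(-52, -48)) = 1/(0 - 52*(-48)**2) = 1/(0 - 52*2304) = 1/(0 - 119808) = 1/(-119808) = -1/119808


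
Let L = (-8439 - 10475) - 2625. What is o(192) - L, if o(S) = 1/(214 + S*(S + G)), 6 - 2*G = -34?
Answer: 881332803/40918 ≈ 21539.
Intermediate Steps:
G = 20 (G = 3 - ½*(-34) = 3 + 17 = 20)
L = -21539 (L = -18914 - 2625 = -21539)
o(S) = 1/(214 + S*(20 + S)) (o(S) = 1/(214 + S*(S + 20)) = 1/(214 + S*(20 + S)))
o(192) - L = 1/(214 + 192² + 20*192) - 1*(-21539) = 1/(214 + 36864 + 3840) + 21539 = 1/40918 + 21539 = 881332803/40918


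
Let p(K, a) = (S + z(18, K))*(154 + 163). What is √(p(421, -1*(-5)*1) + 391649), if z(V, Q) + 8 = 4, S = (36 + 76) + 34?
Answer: √436663 ≈ 660.80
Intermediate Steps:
S = 146 (S = 112 + 34 = 146)
z(V, Q) = -4 (z(V, Q) = -8 + 4 = -4)
p(K, a) = 45014 (p(K, a) = (146 - 4)*(154 + 163) = 142*317 = 45014)
√(p(421, -1*(-5)*1) + 391649) = √(45014 + 391649) = √436663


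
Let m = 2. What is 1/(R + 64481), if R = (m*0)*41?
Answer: 1/64481 ≈ 1.5508e-5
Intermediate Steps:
R = 0 (R = (2*0)*41 = 0*41 = 0)
1/(R + 64481) = 1/(0 + 64481) = 1/64481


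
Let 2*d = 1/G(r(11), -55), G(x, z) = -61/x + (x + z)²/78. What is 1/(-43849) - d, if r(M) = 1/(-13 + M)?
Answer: -2296943/736443955 ≈ -0.0031190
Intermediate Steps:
G(x, z) = -61/x + (x + z)²/78 (G(x, z) = -61/x + (x + z)²*(1/78) = -61/x + (x + z)²/78)
d = 52/16795 (d = 1/(2*(-61/(1/(-13 + 11)) + (1/(-13 + 11) - 55)²/78)) = 1/(2*(-61/(1/(-2)) + (1/(-2) - 55)²/78)) = 1/(2*(-61/(-½) + (-½ - 55)²/78)) = 1/(2*(-61*(-2) + (-111/2)²/78)) = 1/(2*(122 + (1/78)*(12321/4))) = 1/(2*(122 + 4107/104)) = 1/(2*(16795/104)) = (½)*(104/16795) = 52/16795 ≈ 0.0030962)
1/(-43849) - d = 1/(-43849) - 1*52/16795 = -1/43849 - 52/16795 = -2296943/736443955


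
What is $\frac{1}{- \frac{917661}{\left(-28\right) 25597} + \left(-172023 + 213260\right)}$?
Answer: $\frac{716716}{29556135353} \approx 2.4249 \cdot 10^{-5}$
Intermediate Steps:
$\frac{1}{- \frac{917661}{\left(-28\right) 25597} + \left(-172023 + 213260\right)} = \frac{1}{- \frac{917661}{-716716} + 41237} = \frac{1}{\left(-917661\right) \left(- \frac{1}{716716}\right) + 41237} = \frac{1}{\frac{917661}{716716} + 41237} = \frac{1}{\frac{29556135353}{716716}} = \frac{716716}{29556135353}$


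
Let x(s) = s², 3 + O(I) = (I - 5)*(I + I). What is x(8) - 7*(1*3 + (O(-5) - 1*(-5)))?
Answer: -671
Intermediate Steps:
O(I) = -3 + 2*I*(-5 + I) (O(I) = -3 + (I - 5)*(I + I) = -3 + (-5 + I)*(2*I) = -3 + 2*I*(-5 + I))
x(8) - 7*(1*3 + (O(-5) - 1*(-5))) = 8² - 7*(1*3 + ((-3 - 10*(-5) + 2*(-5)²) - 1*(-5))) = 64 - 7*(3 + ((-3 + 50 + 2*25) + 5)) = 64 - 7*(3 + ((-3 + 50 + 50) + 5)) = 64 - 7*(3 + (97 + 5)) = 64 - 7*(3 + 102) = 64 - 7*105 = 64 - 735 = -671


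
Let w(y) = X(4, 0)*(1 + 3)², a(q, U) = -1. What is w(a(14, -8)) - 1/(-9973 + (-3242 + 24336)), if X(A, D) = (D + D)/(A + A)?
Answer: -1/11121 ≈ -8.9920e-5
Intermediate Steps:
X(A, D) = D/A (X(A, D) = (2*D)/((2*A)) = (2*D)*(1/(2*A)) = D/A)
w(y) = 0 (w(y) = (0/4)*(1 + 3)² = (0*(¼))*4² = 0*16 = 0)
w(a(14, -8)) - 1/(-9973 + (-3242 + 24336)) = 0 - 1/(-9973 + (-3242 + 24336)) = 0 - 1/(-9973 + 21094) = 0 - 1/11121 = -1/11121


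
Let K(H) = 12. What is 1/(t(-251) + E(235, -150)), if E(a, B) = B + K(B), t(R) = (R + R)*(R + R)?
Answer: 1/251866 ≈ 3.9704e-6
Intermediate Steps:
t(R) = 4*R² (t(R) = (2*R)*(2*R) = 4*R²)
E(a, B) = 12 + B (E(a, B) = B + 12 = 12 + B)
1/(t(-251) + E(235, -150)) = 1/(4*(-251)² + (12 - 150)) = 1/(4*63001 - 138) = 1/(252004 - 138) = 1/251866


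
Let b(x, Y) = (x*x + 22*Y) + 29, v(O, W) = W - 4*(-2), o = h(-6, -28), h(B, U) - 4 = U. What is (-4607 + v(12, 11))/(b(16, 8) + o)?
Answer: -4588/437 ≈ -10.499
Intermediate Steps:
h(B, U) = 4 + U
o = -24 (o = 4 - 28 = -24)
v(O, W) = 8 + W (v(O, W) = W + 8 = 8 + W)
b(x, Y) = 29 + x² + 22*Y (b(x, Y) = (x² + 22*Y) + 29 = 29 + x² + 22*Y)
(-4607 + v(12, 11))/(b(16, 8) + o) = (-4607 + (8 + 11))/((29 + 16² + 22*8) - 24) = (-4607 + 19)/((29 + 256 + 176) - 24) = -4588/(461 - 24) = -4588/437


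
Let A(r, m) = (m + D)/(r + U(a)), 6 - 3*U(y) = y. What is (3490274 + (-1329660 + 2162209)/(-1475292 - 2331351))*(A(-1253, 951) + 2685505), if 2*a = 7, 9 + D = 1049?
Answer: 24369580643579500911757/2599937169 ≈ 9.3731e+12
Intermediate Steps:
D = 1040 (D = -9 + 1049 = 1040)
a = 7/2 (a = (1/2)*7 = 7/2 ≈ 3.5000)
U(y) = 2 - y/3
A(r, m) = (1040 + m)/(5/6 + r) (A(r, m) = (m + 1040)/(r + (2 - 1/3*7/2)) = (1040 + m)/(r + (2 - 7/6)) = (1040 + m)/(r + 5/6) = (1040 + m)/(5/6 + r))
(3490274 + (-1329660 + 2162209)/(-1475292 - 2331351))*(A(-1253, 951) + 2685505) = (3490274 + (-1329660 + 2162209)/(-1475292 - 2331351))*(6*(1040 + 951)/(5 + 6*(-1253)) + 2685505) = (3490274 + 832549/(-3806643))*(6*1991/(5 - 7518) + 2685505) = (3490274 + 832549*(-1/3806643))*(6*1991/(-7513) + 2685505) = (3490274 - 832549/3806643)*(6*(-1/7513)*1991 + 2685505) = 13286226257633*(-1086/683 + 2685505)/3806643 = (13286226257633/3806643)*(1834198829/683) = 24369580643579500911757/2599937169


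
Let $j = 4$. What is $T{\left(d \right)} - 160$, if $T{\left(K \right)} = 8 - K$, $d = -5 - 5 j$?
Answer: $-127$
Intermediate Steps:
$d = -25$ ($d = -5 - 20 = -25$)
$T{\left(d \right)} - 160 = \left(8 - -25\right) - 160 = \left(8 + 25\right) - 160 = 33 - 160 = -127$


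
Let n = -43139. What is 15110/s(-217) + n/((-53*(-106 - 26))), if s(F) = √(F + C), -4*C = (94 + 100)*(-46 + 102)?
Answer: -43139/6996 - 15110*I*√2933/2933 ≈ -6.1662 - 279.0*I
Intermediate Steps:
C = -2716 (C = -(94 + 100)*(-46 + 102)/4 = -97*56/2 = -¼*10864 = -2716)
s(F) = √(-2716 + F) (s(F) = √(F - 2716) = √(-2716 + F))
15110/s(-217) + n/((-53*(-106 - 26))) = 15110/(√(-2716 - 217)) - 43139*(-1/(53*(-106 - 26))) = 15110/(√(-2933)) - 43139/((-53*(-132))) = 15110/((I*√2933)) - 43139/6996 = 15110*(-I*√2933/2933) - 43139*1/6996 = -15110*I*√2933/2933 - 43139/6996 = -43139/6996 - 15110*I*√2933/2933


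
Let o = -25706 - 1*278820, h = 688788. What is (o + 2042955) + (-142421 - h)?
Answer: 907220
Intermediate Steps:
o = -304526 (o = -25706 - 278820 = -304526)
(o + 2042955) + (-142421 - h) = (-304526 + 2042955) + (-142421 - 1*688788) = 1738429 + (-142421 - 688788) = 1738429 - 831209 = 907220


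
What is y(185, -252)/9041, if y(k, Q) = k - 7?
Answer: 178/9041 ≈ 0.019688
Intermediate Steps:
y(k, Q) = -7 + k
y(185, -252)/9041 = (-7 + 185)/9041 = 178*(1/9041) = 178/9041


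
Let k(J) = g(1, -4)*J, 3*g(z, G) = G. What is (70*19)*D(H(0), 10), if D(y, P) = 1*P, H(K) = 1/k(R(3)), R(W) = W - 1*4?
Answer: 13300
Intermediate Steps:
R(W) = -4 + W (R(W) = W - 4 = -4 + W)
g(z, G) = G/3
k(J) = -4*J/3 (k(J) = ((1/3)*(-4))*J = -4*J/3)
H(K) = 3/4 (H(K) = 1/(-4*(-4 + 3)/3) = 1/(-4/3*(-1)) = 1/(4/3) = 3/4)
D(y, P) = P
(70*19)*D(H(0), 10) = (70*19)*10 = 1330*10 = 13300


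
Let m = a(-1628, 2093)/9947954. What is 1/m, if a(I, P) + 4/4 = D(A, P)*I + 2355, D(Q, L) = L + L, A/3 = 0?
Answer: -4973977/3406227 ≈ -1.4603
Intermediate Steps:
A = 0 (A = 3*0 = 0)
D(Q, L) = 2*L
a(I, P) = 2354 + 2*I*P (a(I, P) = -1 + ((2*P)*I + 2355) = -1 + (2*I*P + 2355) = -1 + (2355 + 2*I*P) = 2354 + 2*I*P)
m = -3406227/4973977 (m = (2354 + 2*(-1628)*2093)/9947954 = (2354 - 6814808)*(1/9947954) = -6812454*1/9947954 = -3406227/4973977 ≈ -0.68481)
1/m = 1/(-3406227/4973977) = -4973977/3406227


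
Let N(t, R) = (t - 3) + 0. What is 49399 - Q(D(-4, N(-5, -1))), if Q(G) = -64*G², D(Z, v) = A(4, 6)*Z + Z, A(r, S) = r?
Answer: 74999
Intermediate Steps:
N(t, R) = -3 + t (N(t, R) = (-3 + t) + 0 = -3 + t)
D(Z, v) = 5*Z (D(Z, v) = 4*Z + Z = 5*Z)
49399 - Q(D(-4, N(-5, -1))) = 49399 - (-64)*(5*(-4))² = 49399 - (-64)*(-20)² = 49399 - (-64)*400 = 49399 - 1*(-25600) = 49399 + 25600 = 74999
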